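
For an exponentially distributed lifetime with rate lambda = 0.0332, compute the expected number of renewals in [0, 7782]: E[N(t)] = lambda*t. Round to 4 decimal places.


lambda = 0.0332
t = 7782
E[N(t)] = lambda * t
E[N(t)] = 0.0332 * 7782
E[N(t)] = 258.3624

258.3624


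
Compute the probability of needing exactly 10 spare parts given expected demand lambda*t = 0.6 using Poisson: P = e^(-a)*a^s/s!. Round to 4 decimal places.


a = 0.6, s = 10
e^(-a) = e^(-0.6) = 0.5488
a^s = 0.6^10 = 0.006
s! = 3628800
P = 0.5488 * 0.006 / 3628800
P = 0.0

0.0


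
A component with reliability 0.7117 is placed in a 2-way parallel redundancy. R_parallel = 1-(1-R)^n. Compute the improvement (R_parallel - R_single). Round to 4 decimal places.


R_single = 0.7117, n = 2
1 - R_single = 0.2883
(1 - R_single)^n = 0.2883^2 = 0.0831
R_parallel = 1 - 0.0831 = 0.9169
Improvement = 0.9169 - 0.7117
Improvement = 0.2052

0.2052


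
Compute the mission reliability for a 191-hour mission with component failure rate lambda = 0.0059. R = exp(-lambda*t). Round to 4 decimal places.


lambda = 0.0059
mission_time = 191
lambda * t = 0.0059 * 191 = 1.1269
R = exp(-1.1269)
R = 0.324

0.324


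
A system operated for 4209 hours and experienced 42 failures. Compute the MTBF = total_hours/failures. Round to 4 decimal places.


total_hours = 4209
failures = 42
MTBF = 4209 / 42
MTBF = 100.2143

100.2143


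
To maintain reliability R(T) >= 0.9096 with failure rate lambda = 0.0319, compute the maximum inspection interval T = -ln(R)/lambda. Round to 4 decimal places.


R_target = 0.9096
lambda = 0.0319
-ln(0.9096) = 0.0948
T = 0.0948 / 0.0319
T = 2.9702

2.9702


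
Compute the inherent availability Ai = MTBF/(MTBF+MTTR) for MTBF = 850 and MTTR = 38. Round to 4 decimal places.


MTBF = 850
MTTR = 38
MTBF + MTTR = 888
Ai = 850 / 888
Ai = 0.9572

0.9572


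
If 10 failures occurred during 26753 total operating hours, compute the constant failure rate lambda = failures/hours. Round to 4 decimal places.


failures = 10
total_hours = 26753
lambda = 10 / 26753
lambda = 0.0004

0.0004


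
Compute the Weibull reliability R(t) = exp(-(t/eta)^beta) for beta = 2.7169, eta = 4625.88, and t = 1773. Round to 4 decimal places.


beta = 2.7169, eta = 4625.88, t = 1773
t/eta = 1773 / 4625.88 = 0.3833
(t/eta)^beta = 0.3833^2.7169 = 0.0739
R(t) = exp(-0.0739)
R(t) = 0.9288

0.9288


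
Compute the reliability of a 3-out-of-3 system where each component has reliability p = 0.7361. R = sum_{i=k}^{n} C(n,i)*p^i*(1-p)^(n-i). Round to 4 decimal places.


k = 3, n = 3, p = 0.7361
i=3: C(3,3)=1 * 0.7361^3 * 0.2639^0 = 0.3989
R = sum of terms = 0.3989

0.3989


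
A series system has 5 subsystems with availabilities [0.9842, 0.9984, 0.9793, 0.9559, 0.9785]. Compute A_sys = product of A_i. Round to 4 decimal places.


Subsystems: [0.9842, 0.9984, 0.9793, 0.9559, 0.9785]
After subsystem 1 (A=0.9842): product = 0.9842
After subsystem 2 (A=0.9984): product = 0.9826
After subsystem 3 (A=0.9793): product = 0.9623
After subsystem 4 (A=0.9559): product = 0.9198
After subsystem 5 (A=0.9785): product = 0.9001
A_sys = 0.9001

0.9001


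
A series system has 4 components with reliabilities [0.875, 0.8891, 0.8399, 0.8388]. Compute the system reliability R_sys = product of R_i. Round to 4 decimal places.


Components: [0.875, 0.8891, 0.8399, 0.8388]
After component 1 (R=0.875): product = 0.875
After component 2 (R=0.8891): product = 0.778
After component 3 (R=0.8399): product = 0.6534
After component 4 (R=0.8388): product = 0.5481
R_sys = 0.5481

0.5481


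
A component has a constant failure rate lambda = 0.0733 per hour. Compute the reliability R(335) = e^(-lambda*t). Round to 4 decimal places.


lambda = 0.0733
t = 335
lambda * t = 24.5555
R(t) = e^(-24.5555)
R(t) = 0.0

0.0


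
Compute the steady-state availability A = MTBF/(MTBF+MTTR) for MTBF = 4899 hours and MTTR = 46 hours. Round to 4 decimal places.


MTBF = 4899
MTTR = 46
MTBF + MTTR = 4945
A = 4899 / 4945
A = 0.9907

0.9907


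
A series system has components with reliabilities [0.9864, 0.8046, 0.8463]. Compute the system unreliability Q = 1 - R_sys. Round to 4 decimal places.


Components: [0.9864, 0.8046, 0.8463]
After component 1: product = 0.9864
After component 2: product = 0.7937
After component 3: product = 0.6717
R_sys = 0.6717
Q = 1 - 0.6717 = 0.3283

0.3283


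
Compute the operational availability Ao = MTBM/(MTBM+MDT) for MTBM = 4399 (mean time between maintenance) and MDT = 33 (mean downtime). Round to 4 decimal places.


MTBM = 4399
MDT = 33
MTBM + MDT = 4432
Ao = 4399 / 4432
Ao = 0.9926

0.9926


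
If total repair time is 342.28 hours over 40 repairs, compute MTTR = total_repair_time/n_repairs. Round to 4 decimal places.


total_repair_time = 342.28
n_repairs = 40
MTTR = 342.28 / 40
MTTR = 8.557

8.557


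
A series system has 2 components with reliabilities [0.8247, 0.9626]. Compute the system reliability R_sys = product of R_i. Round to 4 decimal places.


Components: [0.8247, 0.9626]
After component 1 (R=0.8247): product = 0.8247
After component 2 (R=0.9626): product = 0.7939
R_sys = 0.7939

0.7939


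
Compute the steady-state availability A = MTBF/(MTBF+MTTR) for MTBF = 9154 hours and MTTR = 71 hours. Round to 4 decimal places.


MTBF = 9154
MTTR = 71
MTBF + MTTR = 9225
A = 9154 / 9225
A = 0.9923

0.9923


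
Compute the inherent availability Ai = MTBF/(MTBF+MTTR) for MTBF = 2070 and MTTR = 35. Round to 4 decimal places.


MTBF = 2070
MTTR = 35
MTBF + MTTR = 2105
Ai = 2070 / 2105
Ai = 0.9834

0.9834


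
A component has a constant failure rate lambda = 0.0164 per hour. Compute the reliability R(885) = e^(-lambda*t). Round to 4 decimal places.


lambda = 0.0164
t = 885
lambda * t = 14.514
R(t) = e^(-14.514)
R(t) = 0.0

0.0


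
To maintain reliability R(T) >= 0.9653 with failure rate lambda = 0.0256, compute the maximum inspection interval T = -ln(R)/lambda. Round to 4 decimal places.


R_target = 0.9653
lambda = 0.0256
-ln(0.9653) = 0.0353
T = 0.0353 / 0.0256
T = 1.3795

1.3795


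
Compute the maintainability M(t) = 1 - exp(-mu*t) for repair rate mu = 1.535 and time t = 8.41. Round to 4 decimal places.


mu = 1.535, t = 8.41
mu * t = 1.535 * 8.41 = 12.9093
exp(-12.9093) = 0.0
M(t) = 1 - 0.0
M(t) = 1.0

1.0


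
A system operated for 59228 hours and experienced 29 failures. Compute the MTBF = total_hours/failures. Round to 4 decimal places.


total_hours = 59228
failures = 29
MTBF = 59228 / 29
MTBF = 2042.3448

2042.3448


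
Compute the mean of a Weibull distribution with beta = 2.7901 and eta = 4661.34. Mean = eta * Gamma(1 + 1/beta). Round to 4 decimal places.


beta = 2.7901, eta = 4661.34
1/beta = 0.3584
1 + 1/beta = 1.3584
Gamma(1.3584) = 0.8903
Mean = 4661.34 * 0.8903
Mean = 4150.1393

4150.1393


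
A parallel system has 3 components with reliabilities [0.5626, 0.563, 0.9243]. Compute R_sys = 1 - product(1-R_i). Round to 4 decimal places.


Components: [0.5626, 0.563, 0.9243]
(1 - 0.5626) = 0.4374, running product = 0.4374
(1 - 0.563) = 0.437, running product = 0.1911
(1 - 0.9243) = 0.0757, running product = 0.0145
Product of (1-R_i) = 0.0145
R_sys = 1 - 0.0145 = 0.9855

0.9855


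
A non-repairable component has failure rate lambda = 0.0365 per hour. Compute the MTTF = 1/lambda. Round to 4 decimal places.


lambda = 0.0365
MTTF = 1 / 0.0365
MTTF = 27.3973

27.3973


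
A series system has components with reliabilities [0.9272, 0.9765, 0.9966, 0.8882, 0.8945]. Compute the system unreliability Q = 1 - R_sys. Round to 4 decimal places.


Components: [0.9272, 0.9765, 0.9966, 0.8882, 0.8945]
After component 1: product = 0.9272
After component 2: product = 0.9054
After component 3: product = 0.9023
After component 4: product = 0.8015
After component 5: product = 0.7169
R_sys = 0.7169
Q = 1 - 0.7169 = 0.2831

0.2831


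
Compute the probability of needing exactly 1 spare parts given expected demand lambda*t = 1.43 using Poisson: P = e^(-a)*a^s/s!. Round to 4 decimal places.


a = 1.43, s = 1
e^(-a) = e^(-1.43) = 0.2393
a^s = 1.43^1 = 1.43
s! = 1
P = 0.2393 * 1.43 / 1
P = 0.3422

0.3422


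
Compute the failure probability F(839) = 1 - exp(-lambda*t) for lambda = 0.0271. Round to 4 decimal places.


lambda = 0.0271, t = 839
lambda * t = 22.7369
exp(-22.7369) = 0.0
F(t) = 1 - 0.0
F(t) = 1.0

1.0


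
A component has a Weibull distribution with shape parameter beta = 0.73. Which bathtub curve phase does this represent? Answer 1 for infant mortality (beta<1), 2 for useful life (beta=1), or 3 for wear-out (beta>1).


beta = 0.73
Compare beta to 1:
beta < 1 => infant mortality (phase 1)
beta = 1 => useful life (phase 2)
beta > 1 => wear-out (phase 3)
Since beta = 0.73, this is infant mortality (decreasing failure rate)
Phase = 1

1


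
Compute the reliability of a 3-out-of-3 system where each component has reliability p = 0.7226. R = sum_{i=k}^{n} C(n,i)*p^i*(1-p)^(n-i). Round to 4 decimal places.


k = 3, n = 3, p = 0.7226
i=3: C(3,3)=1 * 0.7226^3 * 0.2774^0 = 0.3773
R = sum of terms = 0.3773

0.3773


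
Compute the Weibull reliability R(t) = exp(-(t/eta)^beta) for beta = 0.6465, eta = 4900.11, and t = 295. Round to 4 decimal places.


beta = 0.6465, eta = 4900.11, t = 295
t/eta = 295 / 4900.11 = 0.0602
(t/eta)^beta = 0.0602^0.6465 = 0.1626
R(t) = exp(-0.1626)
R(t) = 0.85

0.85


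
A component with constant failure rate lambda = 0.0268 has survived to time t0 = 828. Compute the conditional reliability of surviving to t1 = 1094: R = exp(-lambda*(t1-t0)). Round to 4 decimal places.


lambda = 0.0268
t0 = 828, t1 = 1094
t1 - t0 = 266
lambda * (t1-t0) = 0.0268 * 266 = 7.1288
R = exp(-7.1288)
R = 0.0008

0.0008


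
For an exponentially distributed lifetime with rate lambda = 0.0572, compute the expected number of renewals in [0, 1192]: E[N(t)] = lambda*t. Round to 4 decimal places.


lambda = 0.0572
t = 1192
E[N(t)] = lambda * t
E[N(t)] = 0.0572 * 1192
E[N(t)] = 68.1824

68.1824


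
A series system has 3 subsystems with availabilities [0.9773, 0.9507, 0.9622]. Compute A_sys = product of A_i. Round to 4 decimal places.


Subsystems: [0.9773, 0.9507, 0.9622]
After subsystem 1 (A=0.9773): product = 0.9773
After subsystem 2 (A=0.9507): product = 0.9291
After subsystem 3 (A=0.9622): product = 0.894
A_sys = 0.894

0.894


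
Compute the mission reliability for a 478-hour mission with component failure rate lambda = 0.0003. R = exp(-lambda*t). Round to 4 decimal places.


lambda = 0.0003
mission_time = 478
lambda * t = 0.0003 * 478 = 0.1434
R = exp(-0.1434)
R = 0.8664

0.8664


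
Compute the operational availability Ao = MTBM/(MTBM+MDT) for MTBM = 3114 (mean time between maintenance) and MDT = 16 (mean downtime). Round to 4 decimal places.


MTBM = 3114
MDT = 16
MTBM + MDT = 3130
Ao = 3114 / 3130
Ao = 0.9949

0.9949


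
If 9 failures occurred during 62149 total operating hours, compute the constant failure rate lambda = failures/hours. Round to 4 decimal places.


failures = 9
total_hours = 62149
lambda = 9 / 62149
lambda = 0.0001

0.0001


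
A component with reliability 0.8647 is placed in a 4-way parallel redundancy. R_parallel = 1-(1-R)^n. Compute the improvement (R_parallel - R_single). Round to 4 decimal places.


R_single = 0.8647, n = 4
1 - R_single = 0.1353
(1 - R_single)^n = 0.1353^4 = 0.0003
R_parallel = 1 - 0.0003 = 0.9997
Improvement = 0.9997 - 0.8647
Improvement = 0.135

0.135


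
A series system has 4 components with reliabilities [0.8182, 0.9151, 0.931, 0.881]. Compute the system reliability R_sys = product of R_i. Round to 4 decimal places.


Components: [0.8182, 0.9151, 0.931, 0.881]
After component 1 (R=0.8182): product = 0.8182
After component 2 (R=0.9151): product = 0.7487
After component 3 (R=0.931): product = 0.6971
After component 4 (R=0.881): product = 0.6141
R_sys = 0.6141

0.6141


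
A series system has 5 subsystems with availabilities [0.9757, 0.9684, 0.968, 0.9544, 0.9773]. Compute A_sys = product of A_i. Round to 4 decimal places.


Subsystems: [0.9757, 0.9684, 0.968, 0.9544, 0.9773]
After subsystem 1 (A=0.9757): product = 0.9757
After subsystem 2 (A=0.9684): product = 0.9449
After subsystem 3 (A=0.968): product = 0.9146
After subsystem 4 (A=0.9544): product = 0.8729
After subsystem 5 (A=0.9773): product = 0.8531
A_sys = 0.8531

0.8531


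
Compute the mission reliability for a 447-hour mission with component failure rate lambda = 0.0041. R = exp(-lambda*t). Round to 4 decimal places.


lambda = 0.0041
mission_time = 447
lambda * t = 0.0041 * 447 = 1.8327
R = exp(-1.8327)
R = 0.16

0.16


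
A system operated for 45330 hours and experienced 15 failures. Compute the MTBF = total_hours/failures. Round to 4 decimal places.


total_hours = 45330
failures = 15
MTBF = 45330 / 15
MTBF = 3022.0

3022.0


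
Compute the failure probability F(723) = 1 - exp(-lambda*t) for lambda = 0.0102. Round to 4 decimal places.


lambda = 0.0102, t = 723
lambda * t = 7.3746
exp(-7.3746) = 0.0006
F(t) = 1 - 0.0006
F(t) = 0.9994

0.9994


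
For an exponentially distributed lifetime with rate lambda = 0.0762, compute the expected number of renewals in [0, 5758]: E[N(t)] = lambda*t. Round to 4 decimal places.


lambda = 0.0762
t = 5758
E[N(t)] = lambda * t
E[N(t)] = 0.0762 * 5758
E[N(t)] = 438.7596

438.7596


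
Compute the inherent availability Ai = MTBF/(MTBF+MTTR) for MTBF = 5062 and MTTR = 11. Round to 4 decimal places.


MTBF = 5062
MTTR = 11
MTBF + MTTR = 5073
Ai = 5062 / 5073
Ai = 0.9978

0.9978


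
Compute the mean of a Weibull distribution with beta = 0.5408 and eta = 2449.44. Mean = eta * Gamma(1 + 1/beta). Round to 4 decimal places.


beta = 0.5408, eta = 2449.44
1/beta = 1.8491
1 + 1/beta = 2.8491
Gamma(2.8491) = 1.748
Mean = 2449.44 * 1.748
Mean = 4281.7275

4281.7275


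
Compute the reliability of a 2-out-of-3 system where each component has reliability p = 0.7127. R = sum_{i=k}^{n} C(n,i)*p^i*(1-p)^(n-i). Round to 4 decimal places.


k = 2, n = 3, p = 0.7127
i=2: C(3,2)=3 * 0.7127^2 * 0.2873^1 = 0.4378
i=3: C(3,3)=1 * 0.7127^3 * 0.2873^0 = 0.362
R = sum of terms = 0.7998

0.7998


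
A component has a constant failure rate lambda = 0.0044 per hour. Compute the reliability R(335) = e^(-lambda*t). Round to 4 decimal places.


lambda = 0.0044
t = 335
lambda * t = 1.474
R(t) = e^(-1.474)
R(t) = 0.229

0.229


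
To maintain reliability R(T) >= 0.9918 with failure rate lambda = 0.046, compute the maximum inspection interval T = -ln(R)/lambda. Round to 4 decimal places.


R_target = 0.9918
lambda = 0.046
-ln(0.9918) = 0.0082
T = 0.0082 / 0.046
T = 0.179

0.179


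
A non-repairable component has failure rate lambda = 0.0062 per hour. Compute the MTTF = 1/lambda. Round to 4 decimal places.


lambda = 0.0062
MTTF = 1 / 0.0062
MTTF = 161.2903

161.2903


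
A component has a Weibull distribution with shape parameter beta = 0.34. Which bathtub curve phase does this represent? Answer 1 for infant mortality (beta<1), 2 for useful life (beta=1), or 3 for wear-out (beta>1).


beta = 0.34
Compare beta to 1:
beta < 1 => infant mortality (phase 1)
beta = 1 => useful life (phase 2)
beta > 1 => wear-out (phase 3)
Since beta = 0.34, this is infant mortality (decreasing failure rate)
Phase = 1

1


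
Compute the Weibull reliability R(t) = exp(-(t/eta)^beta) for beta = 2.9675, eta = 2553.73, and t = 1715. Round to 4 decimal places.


beta = 2.9675, eta = 2553.73, t = 1715
t/eta = 1715 / 2553.73 = 0.6716
(t/eta)^beta = 0.6716^2.9675 = 0.3068
R(t) = exp(-0.3068)
R(t) = 0.7358

0.7358


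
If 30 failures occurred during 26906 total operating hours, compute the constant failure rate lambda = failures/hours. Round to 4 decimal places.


failures = 30
total_hours = 26906
lambda = 30 / 26906
lambda = 0.0011

0.0011


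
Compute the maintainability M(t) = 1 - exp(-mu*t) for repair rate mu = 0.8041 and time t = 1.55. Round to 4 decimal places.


mu = 0.8041, t = 1.55
mu * t = 0.8041 * 1.55 = 1.2464
exp(-1.2464) = 0.2876
M(t) = 1 - 0.2876
M(t) = 0.7124

0.7124


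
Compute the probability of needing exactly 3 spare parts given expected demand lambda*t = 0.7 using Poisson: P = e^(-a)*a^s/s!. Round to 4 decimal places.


a = 0.7, s = 3
e^(-a) = e^(-0.7) = 0.4966
a^s = 0.7^3 = 0.343
s! = 6
P = 0.4966 * 0.343 / 6
P = 0.0284

0.0284


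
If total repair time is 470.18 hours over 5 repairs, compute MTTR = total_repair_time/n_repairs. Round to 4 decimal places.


total_repair_time = 470.18
n_repairs = 5
MTTR = 470.18 / 5
MTTR = 94.036

94.036


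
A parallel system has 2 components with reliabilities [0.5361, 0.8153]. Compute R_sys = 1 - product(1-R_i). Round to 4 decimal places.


Components: [0.5361, 0.8153]
(1 - 0.5361) = 0.4639, running product = 0.4639
(1 - 0.8153) = 0.1847, running product = 0.0857
Product of (1-R_i) = 0.0857
R_sys = 1 - 0.0857 = 0.9143

0.9143


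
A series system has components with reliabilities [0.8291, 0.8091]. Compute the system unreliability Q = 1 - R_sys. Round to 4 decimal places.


Components: [0.8291, 0.8091]
After component 1: product = 0.8291
After component 2: product = 0.6708
R_sys = 0.6708
Q = 1 - 0.6708 = 0.3292

0.3292


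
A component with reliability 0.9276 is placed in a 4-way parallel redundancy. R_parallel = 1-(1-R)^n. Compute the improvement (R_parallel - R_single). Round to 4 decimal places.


R_single = 0.9276, n = 4
1 - R_single = 0.0724
(1 - R_single)^n = 0.0724^4 = 0.0
R_parallel = 1 - 0.0 = 1.0
Improvement = 1.0 - 0.9276
Improvement = 0.0724

0.0724


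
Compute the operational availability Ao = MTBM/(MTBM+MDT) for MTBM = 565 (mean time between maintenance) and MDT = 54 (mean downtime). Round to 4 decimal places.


MTBM = 565
MDT = 54
MTBM + MDT = 619
Ao = 565 / 619
Ao = 0.9128

0.9128


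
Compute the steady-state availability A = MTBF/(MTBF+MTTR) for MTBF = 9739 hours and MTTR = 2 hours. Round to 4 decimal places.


MTBF = 9739
MTTR = 2
MTBF + MTTR = 9741
A = 9739 / 9741
A = 0.9998

0.9998


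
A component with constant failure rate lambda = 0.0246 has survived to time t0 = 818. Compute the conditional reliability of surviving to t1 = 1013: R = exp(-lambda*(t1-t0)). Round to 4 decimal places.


lambda = 0.0246
t0 = 818, t1 = 1013
t1 - t0 = 195
lambda * (t1-t0) = 0.0246 * 195 = 4.797
R = exp(-4.797)
R = 0.0083

0.0083


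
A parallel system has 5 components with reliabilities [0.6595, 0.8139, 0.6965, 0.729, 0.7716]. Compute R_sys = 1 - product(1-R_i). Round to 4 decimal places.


Components: [0.6595, 0.8139, 0.6965, 0.729, 0.7716]
(1 - 0.6595) = 0.3405, running product = 0.3405
(1 - 0.8139) = 0.1861, running product = 0.0634
(1 - 0.6965) = 0.3035, running product = 0.0192
(1 - 0.729) = 0.271, running product = 0.0052
(1 - 0.7716) = 0.2284, running product = 0.0012
Product of (1-R_i) = 0.0012
R_sys = 1 - 0.0012 = 0.9988

0.9988


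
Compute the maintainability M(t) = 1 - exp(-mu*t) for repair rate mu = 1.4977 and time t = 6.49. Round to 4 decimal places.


mu = 1.4977, t = 6.49
mu * t = 1.4977 * 6.49 = 9.7201
exp(-9.7201) = 0.0001
M(t) = 1 - 0.0001
M(t) = 0.9999

0.9999


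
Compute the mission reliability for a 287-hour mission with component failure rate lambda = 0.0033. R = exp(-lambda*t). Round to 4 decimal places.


lambda = 0.0033
mission_time = 287
lambda * t = 0.0033 * 287 = 0.9471
R = exp(-0.9471)
R = 0.3879

0.3879


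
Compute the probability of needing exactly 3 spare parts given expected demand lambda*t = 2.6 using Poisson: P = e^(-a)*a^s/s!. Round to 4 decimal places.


a = 2.6, s = 3
e^(-a) = e^(-2.6) = 0.0743
a^s = 2.6^3 = 17.576
s! = 6
P = 0.0743 * 17.576 / 6
P = 0.2176

0.2176


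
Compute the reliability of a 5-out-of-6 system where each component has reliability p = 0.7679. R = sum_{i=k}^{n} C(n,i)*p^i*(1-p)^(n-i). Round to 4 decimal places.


k = 5, n = 6, p = 0.7679
i=5: C(6,5)=6 * 0.7679^5 * 0.2321^1 = 0.3718
i=6: C(6,6)=1 * 0.7679^6 * 0.2321^0 = 0.205
R = sum of terms = 0.5769

0.5769


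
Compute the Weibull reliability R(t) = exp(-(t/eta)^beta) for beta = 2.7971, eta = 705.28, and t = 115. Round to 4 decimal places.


beta = 2.7971, eta = 705.28, t = 115
t/eta = 115 / 705.28 = 0.1631
(t/eta)^beta = 0.1631^2.7971 = 0.0063
R(t) = exp(-0.0063)
R(t) = 0.9938

0.9938


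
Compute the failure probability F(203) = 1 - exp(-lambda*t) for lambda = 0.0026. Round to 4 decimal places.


lambda = 0.0026, t = 203
lambda * t = 0.5278
exp(-0.5278) = 0.5899
F(t) = 1 - 0.5899
F(t) = 0.4101

0.4101


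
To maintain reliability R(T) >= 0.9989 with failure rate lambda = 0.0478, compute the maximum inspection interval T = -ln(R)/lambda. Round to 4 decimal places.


R_target = 0.9989
lambda = 0.0478
-ln(0.9989) = 0.0011
T = 0.0011 / 0.0478
T = 0.023

0.023


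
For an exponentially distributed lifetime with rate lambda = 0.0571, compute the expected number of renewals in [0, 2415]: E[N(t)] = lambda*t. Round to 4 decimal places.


lambda = 0.0571
t = 2415
E[N(t)] = lambda * t
E[N(t)] = 0.0571 * 2415
E[N(t)] = 137.8965

137.8965


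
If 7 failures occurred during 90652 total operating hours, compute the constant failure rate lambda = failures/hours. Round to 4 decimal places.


failures = 7
total_hours = 90652
lambda = 7 / 90652
lambda = 0.0001

0.0001


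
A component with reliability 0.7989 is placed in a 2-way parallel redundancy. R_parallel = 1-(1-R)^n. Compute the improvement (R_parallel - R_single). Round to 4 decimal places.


R_single = 0.7989, n = 2
1 - R_single = 0.2011
(1 - R_single)^n = 0.2011^2 = 0.0404
R_parallel = 1 - 0.0404 = 0.9596
Improvement = 0.9596 - 0.7989
Improvement = 0.1607

0.1607


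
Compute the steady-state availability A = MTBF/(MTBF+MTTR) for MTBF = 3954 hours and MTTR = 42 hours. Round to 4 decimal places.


MTBF = 3954
MTTR = 42
MTBF + MTTR = 3996
A = 3954 / 3996
A = 0.9895

0.9895


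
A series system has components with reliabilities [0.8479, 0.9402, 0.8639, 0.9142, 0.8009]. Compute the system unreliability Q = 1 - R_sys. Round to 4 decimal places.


Components: [0.8479, 0.9402, 0.8639, 0.9142, 0.8009]
After component 1: product = 0.8479
After component 2: product = 0.7972
After component 3: product = 0.6887
After component 4: product = 0.6296
After component 5: product = 0.5043
R_sys = 0.5043
Q = 1 - 0.5043 = 0.4957

0.4957


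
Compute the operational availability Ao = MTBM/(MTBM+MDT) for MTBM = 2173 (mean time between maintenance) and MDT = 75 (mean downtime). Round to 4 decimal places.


MTBM = 2173
MDT = 75
MTBM + MDT = 2248
Ao = 2173 / 2248
Ao = 0.9666

0.9666


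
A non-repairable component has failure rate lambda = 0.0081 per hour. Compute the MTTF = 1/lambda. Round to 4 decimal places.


lambda = 0.0081
MTTF = 1 / 0.0081
MTTF = 123.4568

123.4568


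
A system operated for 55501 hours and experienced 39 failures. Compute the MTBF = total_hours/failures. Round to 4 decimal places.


total_hours = 55501
failures = 39
MTBF = 55501 / 39
MTBF = 1423.1026

1423.1026


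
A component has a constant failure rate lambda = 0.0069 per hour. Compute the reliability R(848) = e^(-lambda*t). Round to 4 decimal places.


lambda = 0.0069
t = 848
lambda * t = 5.8512
R(t) = e^(-5.8512)
R(t) = 0.0029

0.0029


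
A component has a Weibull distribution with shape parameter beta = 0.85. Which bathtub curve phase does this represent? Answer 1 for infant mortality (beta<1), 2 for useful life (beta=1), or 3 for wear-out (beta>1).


beta = 0.85
Compare beta to 1:
beta < 1 => infant mortality (phase 1)
beta = 1 => useful life (phase 2)
beta > 1 => wear-out (phase 3)
Since beta = 0.85, this is infant mortality (decreasing failure rate)
Phase = 1

1


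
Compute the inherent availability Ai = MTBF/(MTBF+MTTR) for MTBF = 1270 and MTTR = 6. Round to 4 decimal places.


MTBF = 1270
MTTR = 6
MTBF + MTTR = 1276
Ai = 1270 / 1276
Ai = 0.9953

0.9953


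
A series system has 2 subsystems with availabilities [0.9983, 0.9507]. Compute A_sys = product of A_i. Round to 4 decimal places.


Subsystems: [0.9983, 0.9507]
After subsystem 1 (A=0.9983): product = 0.9983
After subsystem 2 (A=0.9507): product = 0.9491
A_sys = 0.9491

0.9491


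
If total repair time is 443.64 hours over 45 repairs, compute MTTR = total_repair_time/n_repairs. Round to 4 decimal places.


total_repair_time = 443.64
n_repairs = 45
MTTR = 443.64 / 45
MTTR = 9.8587

9.8587


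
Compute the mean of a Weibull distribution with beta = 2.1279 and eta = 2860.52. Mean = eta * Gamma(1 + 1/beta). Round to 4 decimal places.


beta = 2.1279, eta = 2860.52
1/beta = 0.4699
1 + 1/beta = 1.4699
Gamma(1.4699) = 0.8856
Mean = 2860.52 * 0.8856
Mean = 2533.3702

2533.3702


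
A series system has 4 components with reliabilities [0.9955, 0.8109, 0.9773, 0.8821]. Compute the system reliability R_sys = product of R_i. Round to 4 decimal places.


Components: [0.9955, 0.8109, 0.9773, 0.8821]
After component 1 (R=0.9955): product = 0.9955
After component 2 (R=0.8109): product = 0.8073
After component 3 (R=0.9773): product = 0.7889
After component 4 (R=0.8821): product = 0.6959
R_sys = 0.6959

0.6959


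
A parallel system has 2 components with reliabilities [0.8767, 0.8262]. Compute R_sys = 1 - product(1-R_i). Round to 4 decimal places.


Components: [0.8767, 0.8262]
(1 - 0.8767) = 0.1233, running product = 0.1233
(1 - 0.8262) = 0.1738, running product = 0.0214
Product of (1-R_i) = 0.0214
R_sys = 1 - 0.0214 = 0.9786

0.9786


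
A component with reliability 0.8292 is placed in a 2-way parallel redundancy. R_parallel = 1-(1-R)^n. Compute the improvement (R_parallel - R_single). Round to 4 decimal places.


R_single = 0.8292, n = 2
1 - R_single = 0.1708
(1 - R_single)^n = 0.1708^2 = 0.0292
R_parallel = 1 - 0.0292 = 0.9708
Improvement = 0.9708 - 0.8292
Improvement = 0.1416

0.1416


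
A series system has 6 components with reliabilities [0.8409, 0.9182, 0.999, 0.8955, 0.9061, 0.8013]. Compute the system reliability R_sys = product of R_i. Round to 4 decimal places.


Components: [0.8409, 0.9182, 0.999, 0.8955, 0.9061, 0.8013]
After component 1 (R=0.8409): product = 0.8409
After component 2 (R=0.9182): product = 0.7721
After component 3 (R=0.999): product = 0.7713
After component 4 (R=0.8955): product = 0.6907
After component 5 (R=0.9061): product = 0.6259
After component 6 (R=0.8013): product = 0.5015
R_sys = 0.5015

0.5015


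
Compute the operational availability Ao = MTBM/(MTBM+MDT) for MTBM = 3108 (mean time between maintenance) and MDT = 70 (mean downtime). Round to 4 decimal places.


MTBM = 3108
MDT = 70
MTBM + MDT = 3178
Ao = 3108 / 3178
Ao = 0.978

0.978


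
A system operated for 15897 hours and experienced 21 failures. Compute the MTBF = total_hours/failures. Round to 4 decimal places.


total_hours = 15897
failures = 21
MTBF = 15897 / 21
MTBF = 757.0

757.0


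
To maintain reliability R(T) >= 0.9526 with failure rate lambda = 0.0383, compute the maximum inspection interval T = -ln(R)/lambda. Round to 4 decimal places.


R_target = 0.9526
lambda = 0.0383
-ln(0.9526) = 0.0486
T = 0.0486 / 0.0383
T = 1.2679

1.2679


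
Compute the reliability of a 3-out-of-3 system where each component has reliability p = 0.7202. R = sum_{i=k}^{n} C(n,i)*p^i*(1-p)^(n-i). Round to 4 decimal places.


k = 3, n = 3, p = 0.7202
i=3: C(3,3)=1 * 0.7202^3 * 0.2798^0 = 0.3736
R = sum of terms = 0.3736

0.3736


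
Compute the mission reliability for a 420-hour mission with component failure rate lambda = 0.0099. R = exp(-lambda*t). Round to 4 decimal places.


lambda = 0.0099
mission_time = 420
lambda * t = 0.0099 * 420 = 4.158
R = exp(-4.158)
R = 0.0156

0.0156


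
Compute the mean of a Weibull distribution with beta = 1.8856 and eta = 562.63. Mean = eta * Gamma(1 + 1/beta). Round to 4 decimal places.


beta = 1.8856, eta = 562.63
1/beta = 0.5303
1 + 1/beta = 1.5303
Gamma(1.5303) = 0.8876
Mean = 562.63 * 0.8876
Mean = 499.3829

499.3829


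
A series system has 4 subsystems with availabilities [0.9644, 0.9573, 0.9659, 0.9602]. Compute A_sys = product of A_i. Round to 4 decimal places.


Subsystems: [0.9644, 0.9573, 0.9659, 0.9602]
After subsystem 1 (A=0.9644): product = 0.9644
After subsystem 2 (A=0.9573): product = 0.9232
After subsystem 3 (A=0.9659): product = 0.8917
After subsystem 4 (A=0.9602): product = 0.8562
A_sys = 0.8562

0.8562


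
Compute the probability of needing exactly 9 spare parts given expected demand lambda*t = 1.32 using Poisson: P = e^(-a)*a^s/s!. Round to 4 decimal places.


a = 1.32, s = 9
e^(-a) = e^(-1.32) = 0.2671
a^s = 1.32^9 = 12.1665
s! = 362880
P = 0.2671 * 12.1665 / 362880
P = 0.0

0.0


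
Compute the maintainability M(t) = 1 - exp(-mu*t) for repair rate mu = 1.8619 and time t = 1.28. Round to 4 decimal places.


mu = 1.8619, t = 1.28
mu * t = 1.8619 * 1.28 = 2.3832
exp(-2.3832) = 0.0923
M(t) = 1 - 0.0923
M(t) = 0.9077

0.9077


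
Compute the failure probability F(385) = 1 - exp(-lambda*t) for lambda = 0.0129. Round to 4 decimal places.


lambda = 0.0129, t = 385
lambda * t = 4.9665
exp(-4.9665) = 0.007
F(t) = 1 - 0.007
F(t) = 0.993

0.993


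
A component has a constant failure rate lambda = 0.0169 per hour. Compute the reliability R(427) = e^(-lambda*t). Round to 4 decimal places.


lambda = 0.0169
t = 427
lambda * t = 7.2163
R(t) = e^(-7.2163)
R(t) = 0.0007

0.0007


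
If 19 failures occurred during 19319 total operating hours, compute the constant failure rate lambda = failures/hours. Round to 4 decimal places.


failures = 19
total_hours = 19319
lambda = 19 / 19319
lambda = 0.001

0.001


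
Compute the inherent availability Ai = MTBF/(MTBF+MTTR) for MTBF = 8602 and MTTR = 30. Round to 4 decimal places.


MTBF = 8602
MTTR = 30
MTBF + MTTR = 8632
Ai = 8602 / 8632
Ai = 0.9965

0.9965


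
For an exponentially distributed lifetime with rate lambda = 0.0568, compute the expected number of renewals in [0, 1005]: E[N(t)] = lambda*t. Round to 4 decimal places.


lambda = 0.0568
t = 1005
E[N(t)] = lambda * t
E[N(t)] = 0.0568 * 1005
E[N(t)] = 57.084

57.084


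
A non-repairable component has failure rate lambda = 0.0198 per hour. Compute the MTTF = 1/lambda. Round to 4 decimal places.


lambda = 0.0198
MTTF = 1 / 0.0198
MTTF = 50.5051

50.5051


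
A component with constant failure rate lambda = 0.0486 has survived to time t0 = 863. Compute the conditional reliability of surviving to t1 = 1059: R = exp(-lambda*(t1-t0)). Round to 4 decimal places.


lambda = 0.0486
t0 = 863, t1 = 1059
t1 - t0 = 196
lambda * (t1-t0) = 0.0486 * 196 = 9.5256
R = exp(-9.5256)
R = 0.0001

0.0001


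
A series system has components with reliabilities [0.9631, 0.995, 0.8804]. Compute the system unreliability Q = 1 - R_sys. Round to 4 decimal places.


Components: [0.9631, 0.995, 0.8804]
After component 1: product = 0.9631
After component 2: product = 0.9583
After component 3: product = 0.8437
R_sys = 0.8437
Q = 1 - 0.8437 = 0.1563

0.1563


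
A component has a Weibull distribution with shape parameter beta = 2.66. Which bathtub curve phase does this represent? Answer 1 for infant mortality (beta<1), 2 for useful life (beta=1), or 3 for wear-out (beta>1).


beta = 2.66
Compare beta to 1:
beta < 1 => infant mortality (phase 1)
beta = 1 => useful life (phase 2)
beta > 1 => wear-out (phase 3)
Since beta = 2.66, this is wear-out (increasing failure rate)
Phase = 3

3


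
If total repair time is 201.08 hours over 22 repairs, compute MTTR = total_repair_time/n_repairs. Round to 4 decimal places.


total_repair_time = 201.08
n_repairs = 22
MTTR = 201.08 / 22
MTTR = 9.14

9.14


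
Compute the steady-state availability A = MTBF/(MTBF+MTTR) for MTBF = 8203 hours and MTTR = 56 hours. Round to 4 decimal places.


MTBF = 8203
MTTR = 56
MTBF + MTTR = 8259
A = 8203 / 8259
A = 0.9932

0.9932


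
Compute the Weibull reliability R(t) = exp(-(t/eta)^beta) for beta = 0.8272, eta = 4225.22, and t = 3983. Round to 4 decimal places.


beta = 0.8272, eta = 4225.22, t = 3983
t/eta = 3983 / 4225.22 = 0.9427
(t/eta)^beta = 0.9427^0.8272 = 0.9523
R(t) = exp(-0.9523)
R(t) = 0.3858

0.3858


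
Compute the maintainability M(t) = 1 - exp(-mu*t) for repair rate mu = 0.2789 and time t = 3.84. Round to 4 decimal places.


mu = 0.2789, t = 3.84
mu * t = 0.2789 * 3.84 = 1.071
exp(-1.071) = 0.3427
M(t) = 1 - 0.3427
M(t) = 0.6573

0.6573


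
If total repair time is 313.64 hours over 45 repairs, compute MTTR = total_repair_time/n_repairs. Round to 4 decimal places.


total_repair_time = 313.64
n_repairs = 45
MTTR = 313.64 / 45
MTTR = 6.9698

6.9698


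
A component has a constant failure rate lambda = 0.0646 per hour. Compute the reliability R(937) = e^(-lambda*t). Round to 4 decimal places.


lambda = 0.0646
t = 937
lambda * t = 60.5302
R(t) = e^(-60.5302)
R(t) = 0.0

0.0


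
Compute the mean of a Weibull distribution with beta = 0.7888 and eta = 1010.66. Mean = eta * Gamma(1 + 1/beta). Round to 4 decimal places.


beta = 0.7888, eta = 1010.66
1/beta = 1.2677
1 + 1/beta = 2.2677
Gamma(2.2677) = 1.1447
Mean = 1010.66 * 1.1447
Mean = 1156.8776

1156.8776


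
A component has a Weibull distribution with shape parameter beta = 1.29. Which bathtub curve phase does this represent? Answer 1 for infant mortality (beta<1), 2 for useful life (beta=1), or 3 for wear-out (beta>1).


beta = 1.29
Compare beta to 1:
beta < 1 => infant mortality (phase 1)
beta = 1 => useful life (phase 2)
beta > 1 => wear-out (phase 3)
Since beta = 1.29, this is wear-out (increasing failure rate)
Phase = 3

3


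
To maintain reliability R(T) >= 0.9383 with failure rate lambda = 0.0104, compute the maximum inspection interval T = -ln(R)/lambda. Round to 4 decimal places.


R_target = 0.9383
lambda = 0.0104
-ln(0.9383) = 0.0637
T = 0.0637 / 0.0104
T = 6.1236

6.1236


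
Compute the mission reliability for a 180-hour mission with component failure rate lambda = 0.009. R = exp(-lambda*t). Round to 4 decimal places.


lambda = 0.009
mission_time = 180
lambda * t = 0.009 * 180 = 1.62
R = exp(-1.62)
R = 0.1979

0.1979


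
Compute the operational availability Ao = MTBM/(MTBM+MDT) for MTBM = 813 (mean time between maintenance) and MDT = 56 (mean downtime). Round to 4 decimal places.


MTBM = 813
MDT = 56
MTBM + MDT = 869
Ao = 813 / 869
Ao = 0.9356

0.9356


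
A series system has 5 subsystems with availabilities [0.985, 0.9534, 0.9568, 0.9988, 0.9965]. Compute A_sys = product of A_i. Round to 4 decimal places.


Subsystems: [0.985, 0.9534, 0.9568, 0.9988, 0.9965]
After subsystem 1 (A=0.985): product = 0.985
After subsystem 2 (A=0.9534): product = 0.9391
After subsystem 3 (A=0.9568): product = 0.8985
After subsystem 4 (A=0.9988): product = 0.8975
After subsystem 5 (A=0.9965): product = 0.8943
A_sys = 0.8943

0.8943


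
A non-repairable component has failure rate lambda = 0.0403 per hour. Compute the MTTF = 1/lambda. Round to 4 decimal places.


lambda = 0.0403
MTTF = 1 / 0.0403
MTTF = 24.8139

24.8139


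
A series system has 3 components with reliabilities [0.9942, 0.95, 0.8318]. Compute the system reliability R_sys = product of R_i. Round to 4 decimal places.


Components: [0.9942, 0.95, 0.8318]
After component 1 (R=0.9942): product = 0.9942
After component 2 (R=0.95): product = 0.9445
After component 3 (R=0.8318): product = 0.7856
R_sys = 0.7856

0.7856


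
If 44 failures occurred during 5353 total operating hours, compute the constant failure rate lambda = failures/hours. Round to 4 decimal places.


failures = 44
total_hours = 5353
lambda = 44 / 5353
lambda = 0.0082

0.0082


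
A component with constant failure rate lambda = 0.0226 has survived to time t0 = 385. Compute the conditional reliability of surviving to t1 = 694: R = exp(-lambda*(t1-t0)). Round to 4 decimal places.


lambda = 0.0226
t0 = 385, t1 = 694
t1 - t0 = 309
lambda * (t1-t0) = 0.0226 * 309 = 6.9834
R = exp(-6.9834)
R = 0.0009

0.0009


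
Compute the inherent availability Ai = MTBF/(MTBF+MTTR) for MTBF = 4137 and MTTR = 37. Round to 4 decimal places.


MTBF = 4137
MTTR = 37
MTBF + MTTR = 4174
Ai = 4137 / 4174
Ai = 0.9911

0.9911


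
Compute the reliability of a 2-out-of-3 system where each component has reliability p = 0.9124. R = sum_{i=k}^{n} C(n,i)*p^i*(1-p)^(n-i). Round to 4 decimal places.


k = 2, n = 3, p = 0.9124
i=2: C(3,2)=3 * 0.9124^2 * 0.0876^1 = 0.2188
i=3: C(3,3)=1 * 0.9124^3 * 0.0876^0 = 0.7595
R = sum of terms = 0.9783

0.9783


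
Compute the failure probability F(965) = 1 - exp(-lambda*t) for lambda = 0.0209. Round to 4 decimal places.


lambda = 0.0209, t = 965
lambda * t = 20.1685
exp(-20.1685) = 0.0
F(t) = 1 - 0.0
F(t) = 1.0

1.0


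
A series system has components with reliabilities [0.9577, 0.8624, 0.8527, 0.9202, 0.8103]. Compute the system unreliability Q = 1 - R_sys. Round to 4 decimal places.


Components: [0.9577, 0.8624, 0.8527, 0.9202, 0.8103]
After component 1: product = 0.9577
After component 2: product = 0.8259
After component 3: product = 0.7043
After component 4: product = 0.6481
After component 5: product = 0.5251
R_sys = 0.5251
Q = 1 - 0.5251 = 0.4749

0.4749


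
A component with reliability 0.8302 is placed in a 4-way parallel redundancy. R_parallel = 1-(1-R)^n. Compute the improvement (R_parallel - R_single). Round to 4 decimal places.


R_single = 0.8302, n = 4
1 - R_single = 0.1698
(1 - R_single)^n = 0.1698^4 = 0.0008
R_parallel = 1 - 0.0008 = 0.9992
Improvement = 0.9992 - 0.8302
Improvement = 0.169

0.169


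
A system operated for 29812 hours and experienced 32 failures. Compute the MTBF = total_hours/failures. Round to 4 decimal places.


total_hours = 29812
failures = 32
MTBF = 29812 / 32
MTBF = 931.625

931.625


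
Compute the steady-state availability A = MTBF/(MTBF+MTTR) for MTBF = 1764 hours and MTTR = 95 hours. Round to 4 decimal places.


MTBF = 1764
MTTR = 95
MTBF + MTTR = 1859
A = 1764 / 1859
A = 0.9489

0.9489


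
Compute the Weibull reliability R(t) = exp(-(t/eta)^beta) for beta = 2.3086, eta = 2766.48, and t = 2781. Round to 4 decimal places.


beta = 2.3086, eta = 2766.48, t = 2781
t/eta = 2781 / 2766.48 = 1.0052
(t/eta)^beta = 1.0052^2.3086 = 1.0122
R(t) = exp(-1.0122)
R(t) = 0.3634

0.3634


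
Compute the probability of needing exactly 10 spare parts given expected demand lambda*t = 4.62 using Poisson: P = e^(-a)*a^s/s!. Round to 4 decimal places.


a = 4.62, s = 10
e^(-a) = e^(-4.62) = 0.0099
a^s = 4.62^10 = 4430163.5095
s! = 3628800
P = 0.0099 * 4430163.5095 / 3628800
P = 0.012

0.012


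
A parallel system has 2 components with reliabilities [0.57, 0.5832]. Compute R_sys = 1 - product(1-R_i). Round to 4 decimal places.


Components: [0.57, 0.5832]
(1 - 0.57) = 0.43, running product = 0.43
(1 - 0.5832) = 0.4168, running product = 0.1792
Product of (1-R_i) = 0.1792
R_sys = 1 - 0.1792 = 0.8208

0.8208


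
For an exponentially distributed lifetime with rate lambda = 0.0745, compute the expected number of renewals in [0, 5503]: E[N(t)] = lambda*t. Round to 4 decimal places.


lambda = 0.0745
t = 5503
E[N(t)] = lambda * t
E[N(t)] = 0.0745 * 5503
E[N(t)] = 409.9735

409.9735


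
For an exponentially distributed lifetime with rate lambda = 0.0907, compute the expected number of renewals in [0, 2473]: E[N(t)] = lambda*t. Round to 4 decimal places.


lambda = 0.0907
t = 2473
E[N(t)] = lambda * t
E[N(t)] = 0.0907 * 2473
E[N(t)] = 224.3011

224.3011


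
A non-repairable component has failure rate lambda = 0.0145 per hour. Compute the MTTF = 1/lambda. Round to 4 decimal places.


lambda = 0.0145
MTTF = 1 / 0.0145
MTTF = 68.9655

68.9655


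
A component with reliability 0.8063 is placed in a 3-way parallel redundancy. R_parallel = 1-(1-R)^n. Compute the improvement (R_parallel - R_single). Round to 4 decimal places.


R_single = 0.8063, n = 3
1 - R_single = 0.1937
(1 - R_single)^n = 0.1937^3 = 0.0073
R_parallel = 1 - 0.0073 = 0.9927
Improvement = 0.9927 - 0.8063
Improvement = 0.1864

0.1864
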